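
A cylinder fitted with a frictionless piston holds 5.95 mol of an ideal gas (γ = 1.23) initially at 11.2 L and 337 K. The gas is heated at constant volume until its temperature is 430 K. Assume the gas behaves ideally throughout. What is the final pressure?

P₁ = nRT₁/V₁ = 5.95×8.314×337/11.2 = 1490 kPa.
Isochoric: V stays 11.2 L; P/T = const ⇒ T₂ = 430 K, P₂ = 1900 kPa.

1900 kPa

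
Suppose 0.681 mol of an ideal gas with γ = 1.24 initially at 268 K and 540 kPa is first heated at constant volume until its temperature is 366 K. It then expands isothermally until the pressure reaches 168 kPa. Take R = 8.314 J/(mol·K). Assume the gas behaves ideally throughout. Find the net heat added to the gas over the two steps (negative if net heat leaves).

5380 J

V₁ = nRT₁/P₁ = 0.681×8.314×268/540 = 2.81 L.
Step 1 — Isochoric: V stays 2.81 L; P/T = const ⇒ T₂ = 366 K, P₂ = 737 kPa.
W = 0 (no volume change).
ΔU = nCvΔT = 0.681×34.6×(366−268) = 2310 J.
Q = ΔU = 2310 J.
State after step 1: P = 737 kPa, V = 2.81 L, T = 366 K.
Step 2 — Isothermal: T stays 366 K; PV = const ⇒ V₂ = 12.3 L, P₂ = 168 kPa.
ΔU = 0 (ideal gas, T constant).
W = nRT ln(V₂/V₁) = 0.681×8.314×366×ln(4.39) = 3070 J.
Q = ΔU + W = 3070 J.
Net over both steps: W = 3070 J, Q = 5380 J, ΔU = 2310 J.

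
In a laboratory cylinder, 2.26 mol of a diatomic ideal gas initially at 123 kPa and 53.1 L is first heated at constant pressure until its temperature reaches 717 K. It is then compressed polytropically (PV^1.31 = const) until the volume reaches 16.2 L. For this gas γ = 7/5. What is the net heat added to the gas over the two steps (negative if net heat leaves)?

T₁ = P₁V₁/(nR) = 123×53.1/(2.26×8.314) = 348 K.
Step 1 — Isobaric: P stays 123 kPa; V/T = const ⇒ T₂ = 717 K, V₂ = 110 L.
W = PΔV = 123×(110−53.1) kPa·L = 6940 J.
ΔU = nCvΔT = 2.26×20.8×(717−348) = 17400 J.
Q = ΔU + W = nCpΔT = 24300 J.
State after step 1: P = 123 kPa, V = 110 L, T = 717 K.
Step 2 — Polytropic n=1.31: T₂ = T₁(V₁/V₂)^(n−1) = 717×(6.76)^0.31 = 1300 K; P₂ = P₁(V₁/V₂)^n = 1500 kPa.
W = (P₁V₁−P₂V₂)/(n−1) = (123×110−1500×16.2)/0.31 = -35100 J.
ΔU = nCvΔT = 2.26×20.8×(1300−717) = 27200 J.
Q = ΔU + W = -7910 J.
Net over both steps: W = -28200 J, Q = 16400 J, ΔU = 44600 J.

16400 J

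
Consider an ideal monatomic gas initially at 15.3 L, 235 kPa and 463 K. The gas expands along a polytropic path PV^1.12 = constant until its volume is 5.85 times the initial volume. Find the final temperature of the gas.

Polytropic n=1.12: T₂ = T₁(V₁/V₂)^(n−1) = 463×(0.171)^0.12 = 375 K; P₂ = P₁(V₁/V₂)^n = 32.5 kPa.

375 K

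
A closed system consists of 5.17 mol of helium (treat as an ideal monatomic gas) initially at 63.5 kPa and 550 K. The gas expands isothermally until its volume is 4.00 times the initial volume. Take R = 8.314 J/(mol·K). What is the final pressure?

15.9 kPa

V₁ = nRT₁/P₁ = 5.17×8.314×550/63.5 = 372 L.
Isothermal: T stays 550 K; PV = const ⇒ V₂ = 1490 L, P₂ = 15.9 kPa.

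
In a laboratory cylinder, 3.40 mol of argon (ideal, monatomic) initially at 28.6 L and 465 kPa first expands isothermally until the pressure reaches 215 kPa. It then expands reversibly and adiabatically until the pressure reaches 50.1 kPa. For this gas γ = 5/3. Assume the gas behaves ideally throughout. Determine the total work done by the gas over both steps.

T₁ = P₁V₁/(nR) = 465×28.6/(3.40×8.314) = 470 K.
Step 1 — Isothermal: T stays 470 K; PV = const ⇒ V₂ = 61.9 L, P₂ = 215 kPa.
ΔU = 0 (ideal gas, T constant).
W = nRT ln(V₂/V₁) = 3.40×8.314×470×ln(2.16) = 10300 J.
Q = ΔU + W = 10300 J.
State after step 1: P = 215 kPa, V = 61.9 L, T = 470 K.
Step 2 — Adiabatic: T₂/T₁ = (P₂/P₁)^((γ−1)/γ) ⇒ T₂ = 470×(0.233)^0.400 = 263 K; V₂ = 148 L.
ΔU = nCvΔT = 3.40×12.5×(263−470) = -8810 J.
Q = 0 for an adiabatic process, so W = −ΔU = 8810 J.
Net over both steps: W = 19100 J, Q = 10300 J, ΔU = -8810 J.

19100 J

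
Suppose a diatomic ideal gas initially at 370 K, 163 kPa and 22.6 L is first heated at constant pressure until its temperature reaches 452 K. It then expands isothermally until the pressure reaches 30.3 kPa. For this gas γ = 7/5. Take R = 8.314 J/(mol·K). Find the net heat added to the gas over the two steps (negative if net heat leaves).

10400 J

n = P₁V₁/(RT₁) = 163×22.6/(8.314×370) = 1.20 mol.
Step 1 — Isobaric: P stays 163 kPa; V/T = const ⇒ T₂ = 452 K, V₂ = 27.6 L.
W = PΔV = 163×(27.6−22.6) kPa·L = 816 J.
ΔU = nCvΔT = 1.20×20.8×(452−370) = 2040 J.
Q = ΔU + W = nCpΔT = 2860 J.
State after step 1: P = 163 kPa, V = 27.6 L, T = 452 K.
Step 2 — Isothermal: T stays 452 K; PV = const ⇒ V₂ = 149 L, P₂ = 30.3 kPa.
ΔU = 0 (ideal gas, T constant).
W = nRT ln(V₂/V₁) = 1.20×8.314×452×ln(5.38) = 7570 J.
Q = ΔU + W = 7570 J.
Net over both steps: W = 8390 J, Q = 10400 J, ΔU = 2040 J.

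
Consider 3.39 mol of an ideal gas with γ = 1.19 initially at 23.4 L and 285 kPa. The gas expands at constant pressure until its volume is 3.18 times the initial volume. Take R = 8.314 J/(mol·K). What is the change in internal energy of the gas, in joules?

76500 J

T₁ = P₁V₁/(nR) = 285×23.4/(3.39×8.314) = 237 K.
Isobaric: P stays 285 kPa; V/T = const ⇒ T₂ = 752 K, V₂ = 74.4 L.
For an ideal gas ΔU = nCvΔT with Cv = R/(γ−1) = 43.8 J/(mol·K).
ΔU = 3.39×43.8×(752−237) = 76500 J.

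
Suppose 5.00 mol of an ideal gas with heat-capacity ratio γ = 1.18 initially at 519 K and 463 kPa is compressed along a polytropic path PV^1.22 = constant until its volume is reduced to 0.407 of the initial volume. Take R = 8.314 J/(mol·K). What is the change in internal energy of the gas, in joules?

26200 J

V₁ = nRT₁/P₁ = 5.00×8.314×519/463 = 46.6 L.
Polytropic n=1.22: T₂ = T₁(V₁/V₂)^(n−1) = 519×(2.46)^0.22 = 632 K; P₂ = P₁(V₁/V₂)^n = 1390 kPa.
For an ideal gas ΔU = nCvΔT with Cv = R/(γ−1) = 46.2 J/(mol·K).
ΔU = 5.00×46.2×(632−519) = 26200 J.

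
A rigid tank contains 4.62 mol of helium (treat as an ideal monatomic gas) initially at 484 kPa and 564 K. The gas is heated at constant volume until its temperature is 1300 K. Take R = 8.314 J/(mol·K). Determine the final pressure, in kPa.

1120 kPa

V₁ = nRT₁/P₁ = 4.62×8.314×564/484 = 44.8 L.
Isochoric: V stays 44.8 L; P/T = const ⇒ T₂ = 1300 K, P₂ = 1120 kPa.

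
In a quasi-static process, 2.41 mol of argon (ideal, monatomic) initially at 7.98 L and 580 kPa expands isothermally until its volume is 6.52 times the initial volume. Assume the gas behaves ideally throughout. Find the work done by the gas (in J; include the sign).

8680 J

T₁ = P₁V₁/(nR) = 580×7.98/(2.41×8.314) = 231 K.
Isothermal: T stays 231 K; PV = const ⇒ V₂ = 52.0 L, P₂ = 89.0 kPa.
W = nRT ln(V₂/V₁) = 2.41×8.314×231×ln(6.52) = 8680 J.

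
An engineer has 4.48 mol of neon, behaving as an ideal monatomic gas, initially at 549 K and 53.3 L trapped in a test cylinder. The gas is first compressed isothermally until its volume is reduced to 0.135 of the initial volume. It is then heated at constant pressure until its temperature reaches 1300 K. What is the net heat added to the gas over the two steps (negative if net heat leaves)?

P₁ = nRT₁/V₁ = 4.48×8.314×549/53.3 = 384 kPa.
Step 1 — Isothermal: T stays 549 K; PV = const ⇒ V₂ = 7.20 L, P₂ = 2840 kPa.
ΔU = 0 (ideal gas, T constant).
W = nRT ln(V₂/V₁) = 4.48×8.314×549×ln(0.135) = -40900 J.
Q = ΔU + W = -40900 J.
State after step 1: P = 2840 kPa, V = 7.20 L, T = 549 K.
Step 2 — Isobaric: P stays 2840 kPa; V/T = const ⇒ T₂ = 1300 K, V₂ = 17.0 L.
W = PΔV = 2840×(17.0−7.20) kPa·L = 28000 J.
ΔU = nCvΔT = 4.48×12.5×(1300−549) = 42000 J.
Q = ΔU + W = nCpΔT = 69900 J.
Net over both steps: W = -13000 J, Q = 29000 J, ΔU = 42000 J.

29000 J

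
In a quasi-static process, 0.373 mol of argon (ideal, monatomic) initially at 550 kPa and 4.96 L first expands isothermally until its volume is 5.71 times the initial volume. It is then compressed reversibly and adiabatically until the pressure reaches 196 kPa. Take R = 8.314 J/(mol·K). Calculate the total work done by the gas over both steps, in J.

3410 J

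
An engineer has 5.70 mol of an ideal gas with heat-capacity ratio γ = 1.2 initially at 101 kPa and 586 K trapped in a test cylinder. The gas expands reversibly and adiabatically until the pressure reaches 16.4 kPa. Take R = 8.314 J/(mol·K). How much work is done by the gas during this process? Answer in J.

36300 J

V₁ = nRT₁/P₁ = 5.70×8.314×586/101 = 275 L.
Adiabatic: T₂/T₁ = (P₂/P₁)^((γ−1)/γ) ⇒ T₂ = 586×(0.162)^0.167 = 433 K; V₂ = 1250 L.
ΔU = nCvΔT = 5.70×41.6×(433−586) = -36300 J.
Q = 0 for an adiabatic process, so W = −ΔU = 36300 J.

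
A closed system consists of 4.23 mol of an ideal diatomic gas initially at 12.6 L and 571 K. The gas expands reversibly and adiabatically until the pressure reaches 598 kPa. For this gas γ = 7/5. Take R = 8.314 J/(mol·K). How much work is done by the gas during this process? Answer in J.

P₁ = nRT₁/V₁ = 4.23×8.314×571/12.6 = 1590 kPa.
Adiabatic: T₂/T₁ = (P₂/P₁)^((γ−1)/γ) ⇒ T₂ = 571×(0.375)^0.286 = 432 K; V₂ = 25.4 L.
ΔU = nCvΔT = 4.23×20.8×(432−571) = -12300 J.
Q = 0 for an adiabatic process, so W = −ΔU = 12300 J.

12300 J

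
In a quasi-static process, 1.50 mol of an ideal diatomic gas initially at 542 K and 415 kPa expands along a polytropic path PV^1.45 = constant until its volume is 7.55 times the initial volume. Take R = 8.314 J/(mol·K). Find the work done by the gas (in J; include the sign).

8970 J

V₁ = nRT₁/P₁ = 1.50×8.314×542/415 = 16.3 L.
Polytropic n=1.45: T₂ = T₁(V₁/V₂)^(n−1) = 542×(0.132)^0.45 = 218 K; P₂ = P₁(V₁/V₂)^n = 22.1 kPa.
W = (P₁V₁−P₂V₂)/(n−1) = (415×16.3−22.1×123)/0.45 = 8970 J.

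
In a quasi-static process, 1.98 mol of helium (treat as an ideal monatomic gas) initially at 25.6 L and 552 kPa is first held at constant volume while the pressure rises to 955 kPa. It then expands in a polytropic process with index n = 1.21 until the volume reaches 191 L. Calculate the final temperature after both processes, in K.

974 K

T₁ = P₁V₁/(nR) = 552×25.6/(1.98×8.314) = 858 K.
Step 1 — Isochoric: V stays 25.6 L; P/T = const ⇒ T₂ = 1490 K, P₂ = 955 kPa.
W = 0 (no volume change).
ΔU = nCvΔT = 1.98×12.5×(1490−858) = 15500 J.
Q = ΔU = 15500 J.
State after step 1: P = 955 kPa, V = 25.6 L, T = 1490 K.
Step 2 — Polytropic n=1.21: T₂ = T₁(V₁/V₂)^(n−1) = 1490×(0.134)^0.21 = 974 K; P₂ = P₁(V₁/V₂)^n = 83.9 kPa.
W = (P₁V₁−P₂V₂)/(n−1) = (955×25.6−83.9×191)/0.21 = 40100 J.
ΔU = nCvΔT = 1.98×12.5×(974−1490) = -12600 J.
Q = ΔU + W = 27500 J.
Net over both steps: W = 40100 J, Q = 42900 J, ΔU = 2850 J.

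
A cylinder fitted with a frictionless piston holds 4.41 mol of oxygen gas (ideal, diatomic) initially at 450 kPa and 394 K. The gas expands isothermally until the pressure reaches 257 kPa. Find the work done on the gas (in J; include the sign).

V₁ = nRT₁/P₁ = 4.41×8.314×394/450 = 32.1 L.
Isothermal: T stays 394 K; PV = const ⇒ V₂ = 56.2 L, P₂ = 257 kPa.
W = nRT ln(V₂/V₁) = 4.41×8.314×394×ln(1.75) = 8090 J.
Work done on the gas = −W_by = -8090 J.

-8090 J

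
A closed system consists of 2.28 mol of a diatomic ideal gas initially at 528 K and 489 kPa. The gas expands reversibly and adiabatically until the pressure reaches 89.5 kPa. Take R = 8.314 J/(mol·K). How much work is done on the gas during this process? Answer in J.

V₁ = nRT₁/P₁ = 2.28×8.314×528/489 = 20.5 L.
Adiabatic: T₂/T₁ = (P₂/P₁)^((γ−1)/γ) ⇒ T₂ = 528×(0.183)^0.286 = 325 K; V₂ = 68.8 L.
ΔU = nCvΔT = 2.28×20.8×(325−528) = -9620 J.
Q = 0 for an adiabatic process, so W = −ΔU = 9620 J.
Work done on the gas = −W_by = -9620 J.

-9620 J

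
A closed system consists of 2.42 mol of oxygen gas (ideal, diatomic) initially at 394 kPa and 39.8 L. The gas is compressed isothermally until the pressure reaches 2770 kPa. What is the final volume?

T₁ = P₁V₁/(nR) = 394×39.8/(2.42×8.314) = 779 K.
Isothermal: T stays 779 K; PV = const ⇒ V₂ = 5.66 L, P₂ = 2770 kPa.

5.66 L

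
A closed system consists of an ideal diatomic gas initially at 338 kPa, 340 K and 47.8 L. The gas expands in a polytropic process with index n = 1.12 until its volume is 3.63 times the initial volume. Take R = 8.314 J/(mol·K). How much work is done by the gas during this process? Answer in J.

19300 J

n = P₁V₁/(RT₁) = 338×47.8/(8.314×340) = 5.72 mol.
Polytropic n=1.12: T₂ = T₁(V₁/V₂)^(n−1) = 340×(0.275)^0.12 = 291 K; P₂ = P₁(V₁/V₂)^n = 79.8 kPa.
W = (P₁V₁−P₂V₂)/(n−1) = (338×47.8−79.8×174)/0.12 = 19300 J.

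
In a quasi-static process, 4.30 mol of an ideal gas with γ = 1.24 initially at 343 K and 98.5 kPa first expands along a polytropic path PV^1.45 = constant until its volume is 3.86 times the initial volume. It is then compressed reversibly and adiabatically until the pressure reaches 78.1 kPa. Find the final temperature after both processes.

261 K

V₁ = nRT₁/P₁ = 4.30×8.314×343/98.5 = 124 L.
Step 1 — Polytropic n=1.45: T₂ = T₁(V₁/V₂)^(n−1) = 343×(0.259)^0.45 = 187 K; P₂ = P₁(V₁/V₂)^n = 13.9 kPa.
W = (P₁V₁−P₂V₂)/(n−1) = (98.5×124−13.9×481)/0.45 = 12400 J.
ΔU = nCvΔT = 4.30×34.6×(187−343) = -23300 J.
Q = ΔU + W = -10900 J.
State after step 1: P = 13.9 kPa, V = 481 L, T = 187 K.
Step 2 — Adiabatic: T₂/T₁ = (P₂/P₁)^((γ−1)/γ) ⇒ T₂ = 187×(5.62)^0.194 = 261 K; V₂ = 119 L.
ΔU = nCvΔT = 4.30×34.6×(261−187) = 11000 J.
Q = 0 for an adiabatic process, so W = −ΔU = -11000 J.
Net over both steps: W = 1370 J, Q = -10900 J, ΔU = -12200 J.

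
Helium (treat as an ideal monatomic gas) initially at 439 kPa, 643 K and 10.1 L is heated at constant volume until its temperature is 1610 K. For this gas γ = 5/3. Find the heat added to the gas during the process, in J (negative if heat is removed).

10000 J

n = P₁V₁/(RT₁) = 439×10.1/(8.314×643) = 0.829 mol.
Isochoric: V stays 10.1 L; P/T = const ⇒ T₂ = 1610 K, P₂ = 1100 kPa.
W = 0 (no volume change).
ΔU = nCvΔT = 0.829×12.5×(1610−643) = 10000 J.
Q = ΔU = 10000 J.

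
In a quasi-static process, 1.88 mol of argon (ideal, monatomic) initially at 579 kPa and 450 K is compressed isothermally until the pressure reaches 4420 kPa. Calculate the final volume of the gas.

V₁ = nRT₁/P₁ = 1.88×8.314×450/579 = 12.1 L.
Isothermal: T stays 450 K; PV = const ⇒ V₂ = 1.59 L, P₂ = 4420 kPa.

1.59 L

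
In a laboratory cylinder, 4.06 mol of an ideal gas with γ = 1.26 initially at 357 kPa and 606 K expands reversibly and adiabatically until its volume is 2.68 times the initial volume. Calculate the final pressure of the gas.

V₁ = nRT₁/P₁ = 4.06×8.314×606/357 = 57.3 L.
Adiabatic: TV^(γ−1) = const ⇒ T₂ = 606×(0.373)^0.260 = 469 K; PV^γ = const ⇒ P₂ = 103 kPa.

103 kPa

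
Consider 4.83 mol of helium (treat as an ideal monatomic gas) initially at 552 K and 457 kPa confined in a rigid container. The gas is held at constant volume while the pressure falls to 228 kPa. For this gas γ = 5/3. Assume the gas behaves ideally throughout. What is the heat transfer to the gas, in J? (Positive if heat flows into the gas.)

-16700 J

V₁ = nRT₁/P₁ = 4.83×8.314×552/457 = 48.5 L.
Isochoric: V stays 48.5 L; P/T = const ⇒ T₂ = 275 K, P₂ = 228 kPa.
W = 0 (no volume change).
ΔU = nCvΔT = 4.83×12.5×(275−552) = -16700 J.
Q = ΔU = -16700 J.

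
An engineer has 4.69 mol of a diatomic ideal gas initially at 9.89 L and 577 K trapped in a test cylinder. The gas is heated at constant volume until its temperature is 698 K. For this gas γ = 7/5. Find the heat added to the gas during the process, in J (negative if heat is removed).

P₁ = nRT₁/V₁ = 4.69×8.314×577/9.89 = 2270 kPa.
Isochoric: V stays 9.89 L; P/T = const ⇒ T₂ = 698 K, P₂ = 2750 kPa.
W = 0 (no volume change).
ΔU = nCvΔT = 4.69×20.8×(698−577) = 11800 J.
Q = ΔU = 11800 J.

11800 J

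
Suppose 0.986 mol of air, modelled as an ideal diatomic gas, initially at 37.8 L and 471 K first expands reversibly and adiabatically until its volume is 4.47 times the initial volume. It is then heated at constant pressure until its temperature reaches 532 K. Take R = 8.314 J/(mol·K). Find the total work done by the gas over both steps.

6590 J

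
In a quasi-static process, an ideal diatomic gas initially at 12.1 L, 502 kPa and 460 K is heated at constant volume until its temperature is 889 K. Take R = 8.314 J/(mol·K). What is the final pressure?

970 kPa

Isochoric: V stays 12.1 L; P/T = const ⇒ T₂ = 889 K, P₂ = 970 kPa.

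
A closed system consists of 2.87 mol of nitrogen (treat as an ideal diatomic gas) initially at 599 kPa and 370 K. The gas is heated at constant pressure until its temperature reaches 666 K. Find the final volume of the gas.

V₁ = nRT₁/P₁ = 2.87×8.314×370/599 = 14.7 L.
Isobaric: P stays 599 kPa; V/T = const ⇒ T₂ = 666 K, V₂ = 26.5 L.

26.5 L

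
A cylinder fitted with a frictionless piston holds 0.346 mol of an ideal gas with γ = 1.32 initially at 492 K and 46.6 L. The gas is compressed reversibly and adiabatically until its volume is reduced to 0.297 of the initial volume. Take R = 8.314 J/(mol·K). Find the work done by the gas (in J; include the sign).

-2100 J

P₁ = nRT₁/V₁ = 0.346×8.314×492/46.6 = 30.4 kPa.
Adiabatic: TV^(γ−1) = const ⇒ T₂ = 492×(3.37)^0.320 = 726 K; PV^γ = const ⇒ P₂ = 151 kPa.
ΔU = nCvΔT = 0.346×26.0×(726−492) = 2100 J.
Q = 0 for an adiabatic process, so W = −ΔU = -2100 J.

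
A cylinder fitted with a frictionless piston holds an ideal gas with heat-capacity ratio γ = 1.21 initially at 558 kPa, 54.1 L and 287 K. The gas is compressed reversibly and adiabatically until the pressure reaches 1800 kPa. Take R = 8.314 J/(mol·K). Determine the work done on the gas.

32400 J

n = P₁V₁/(RT₁) = 558×54.1/(8.314×287) = 12.7 mol.
Adiabatic: T₂/T₁ = (P₂/P₁)^((γ−1)/γ) ⇒ T₂ = 287×(3.23)^0.174 = 352 K; V₂ = 20.6 L.
ΔU = nCvΔT = 12.7×39.6×(352−287) = 32400 J.
Q = 0 for an adiabatic process, so W = −ΔU = -32400 J.
Work done on the gas = −W_by = 32400 J.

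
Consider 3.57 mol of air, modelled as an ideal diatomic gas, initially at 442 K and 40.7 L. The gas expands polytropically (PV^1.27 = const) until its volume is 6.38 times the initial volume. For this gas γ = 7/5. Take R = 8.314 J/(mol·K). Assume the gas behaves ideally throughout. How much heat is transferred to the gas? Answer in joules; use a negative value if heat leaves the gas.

6220 J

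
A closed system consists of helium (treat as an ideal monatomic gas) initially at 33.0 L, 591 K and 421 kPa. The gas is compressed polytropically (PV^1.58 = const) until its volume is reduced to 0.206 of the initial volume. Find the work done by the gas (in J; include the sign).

-35900 J

n = P₁V₁/(RT₁) = 421×33.0/(8.314×591) = 2.83 mol.
Polytropic n=1.58: T₂ = T₁(V₁/V₂)^(n−1) = 591×(4.85)^0.58 = 1480 K; P₂ = P₁(V₁/V₂)^n = 5110 kPa.
W = (P₁V₁−P₂V₂)/(n−1) = (421×33.0−5110×6.80)/0.58 = -35900 J.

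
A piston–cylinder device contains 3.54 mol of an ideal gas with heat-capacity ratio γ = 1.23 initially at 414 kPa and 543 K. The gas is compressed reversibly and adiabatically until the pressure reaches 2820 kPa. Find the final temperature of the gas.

777 K

V₁ = nRT₁/P₁ = 3.54×8.314×543/414 = 38.6 L.
Adiabatic: T₂/T₁ = (P₂/P₁)^((γ−1)/γ) ⇒ T₂ = 543×(6.81)^0.187 = 777 K; V₂ = 8.11 L.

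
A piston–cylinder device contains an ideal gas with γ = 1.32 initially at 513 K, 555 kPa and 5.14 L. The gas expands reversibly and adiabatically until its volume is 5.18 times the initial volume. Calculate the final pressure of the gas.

63.3 kPa

Adiabatic: TV^(γ−1) = const ⇒ T₂ = 513×(0.193)^0.320 = 303 K; PV^γ = const ⇒ P₂ = 63.3 kPa.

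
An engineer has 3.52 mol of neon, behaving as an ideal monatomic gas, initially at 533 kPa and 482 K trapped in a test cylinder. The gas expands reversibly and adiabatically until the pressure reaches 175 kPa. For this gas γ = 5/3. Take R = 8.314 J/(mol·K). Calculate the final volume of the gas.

51.6 L

V₁ = nRT₁/P₁ = 3.52×8.314×482/533 = 26.5 L.
Adiabatic: T₂/T₁ = (P₂/P₁)^((γ−1)/γ) ⇒ T₂ = 482×(0.328)^0.400 = 309 K; V₂ = 51.6 L.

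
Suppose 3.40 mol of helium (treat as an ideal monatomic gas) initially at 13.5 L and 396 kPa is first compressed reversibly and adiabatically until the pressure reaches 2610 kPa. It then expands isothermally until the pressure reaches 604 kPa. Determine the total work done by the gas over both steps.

7600 J

T₁ = P₁V₁/(nR) = 396×13.5/(3.40×8.314) = 189 K.
Step 1 — Adiabatic: T₂/T₁ = (P₂/P₁)^((γ−1)/γ) ⇒ T₂ = 189×(6.59)^0.400 = 402 K; V₂ = 4.35 L.
ΔU = nCvΔT = 3.40×12.5×(402−189) = 9030 J.
Q = 0 for an adiabatic process, so W = −ΔU = -9030 J.
State after step 1: P = 2610 kPa, V = 4.35 L, T = 402 K.
Step 2 — Isothermal: T stays 402 K; PV = const ⇒ V₂ = 18.8 L, P₂ = 604 kPa.
ΔU = 0 (ideal gas, T constant).
W = nRT ln(V₂/V₁) = 3.40×8.314×402×ln(4.32) = 16600 J.
Q = ΔU + W = 16600 J.
Net over both steps: W = 7600 J, Q = 16600 J, ΔU = 9030 J.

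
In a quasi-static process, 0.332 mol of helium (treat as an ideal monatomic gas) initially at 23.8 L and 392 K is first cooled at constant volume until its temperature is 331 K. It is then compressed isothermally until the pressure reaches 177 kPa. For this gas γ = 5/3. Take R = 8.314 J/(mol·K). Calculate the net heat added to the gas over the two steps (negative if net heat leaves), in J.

P₁ = nRT₁/V₁ = 0.332×8.314×392/23.8 = 45.5 kPa.
Step 1 — Isochoric: V stays 23.8 L; P/T = const ⇒ T₂ = 331 K, P₂ = 38.4 kPa.
W = 0 (no volume change).
ΔU = nCvΔT = 0.332×12.5×(331−392) = -253 J.
Q = ΔU = -253 J.
State after step 1: P = 38.4 kPa, V = 23.8 L, T = 331 K.
Step 2 — Isothermal: T stays 331 K; PV = const ⇒ V₂ = 5.16 L, P₂ = 177 kPa.
ΔU = 0 (ideal gas, T constant).
W = nRT ln(V₂/V₁) = 0.332×8.314×331×ln(0.217) = -1400 J.
Q = ΔU + W = -1400 J.
Net over both steps: W = -1400 J, Q = -1650 J, ΔU = -253 J.

-1650 J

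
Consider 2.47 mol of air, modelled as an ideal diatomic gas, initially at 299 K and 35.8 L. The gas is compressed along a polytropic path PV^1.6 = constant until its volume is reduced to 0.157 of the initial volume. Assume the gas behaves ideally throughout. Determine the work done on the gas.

20800 J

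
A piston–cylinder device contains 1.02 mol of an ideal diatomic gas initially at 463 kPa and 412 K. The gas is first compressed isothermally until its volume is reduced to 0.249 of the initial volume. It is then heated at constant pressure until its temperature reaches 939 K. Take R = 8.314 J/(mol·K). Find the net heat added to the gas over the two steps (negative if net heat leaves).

V₁ = nRT₁/P₁ = 1.02×8.314×412/463 = 7.55 L.
Step 1 — Isothermal: T stays 412 K; PV = const ⇒ V₂ = 1.88 L, P₂ = 1860 kPa.
ΔU = 0 (ideal gas, T constant).
W = nRT ln(V₂/V₁) = 1.02×8.314×412×ln(0.249) = -4860 J.
Q = ΔU + W = -4860 J.
State after step 1: P = 1860 kPa, V = 1.88 L, T = 412 K.
Step 2 — Isobaric: P stays 1860 kPa; V/T = const ⇒ T₂ = 939 K, V₂ = 4.28 L.
W = PΔV = 1860×(4.28−1.88) kPa·L = 4470 J.
ΔU = nCvΔT = 1.02×20.8×(939−412) = 11200 J.
Q = ΔU + W = nCpΔT = 15600 J.
Net over both steps: W = -388 J, Q = 10800 J, ΔU = 11200 J.

10800 J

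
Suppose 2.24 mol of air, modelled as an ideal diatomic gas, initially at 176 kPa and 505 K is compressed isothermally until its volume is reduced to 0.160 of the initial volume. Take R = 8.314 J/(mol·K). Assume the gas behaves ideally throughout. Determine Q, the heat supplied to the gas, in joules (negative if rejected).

-17200 J

V₁ = nRT₁/P₁ = 2.24×8.314×505/176 = 53.4 L.
Isothermal: T stays 505 K; PV = const ⇒ V₂ = 8.55 L, P₂ = 1100 kPa.
ΔU = 0 (ideal gas, T constant).
W = nRT ln(V₂/V₁) = 2.24×8.314×505×ln(0.160) = -17200 J.
Q = ΔU + W = -17200 J.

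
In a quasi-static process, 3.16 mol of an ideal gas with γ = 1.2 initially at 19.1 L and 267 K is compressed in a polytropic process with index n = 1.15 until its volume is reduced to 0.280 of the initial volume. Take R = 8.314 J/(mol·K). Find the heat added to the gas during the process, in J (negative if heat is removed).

-2460 J

P₁ = nRT₁/V₁ = 3.16×8.314×267/19.1 = 367 kPa.
Polytropic n=1.15: T₂ = T₁(V₁/V₂)^(n−1) = 267×(3.57)^0.15 = 323 K; P₂ = P₁(V₁/V₂)^n = 1590 kPa.
W = (P₁V₁−P₂V₂)/(n−1) = (367×19.1−1590×5.35)/0.15 = -9840 J.
ΔU = nCvΔT = 3.16×41.6×(323−267) = 7380 J.
Q = ΔU + W = -2460 J.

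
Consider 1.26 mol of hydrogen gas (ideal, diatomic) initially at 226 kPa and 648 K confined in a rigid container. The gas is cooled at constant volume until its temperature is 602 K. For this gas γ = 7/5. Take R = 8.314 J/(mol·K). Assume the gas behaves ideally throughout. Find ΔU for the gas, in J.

-1200 J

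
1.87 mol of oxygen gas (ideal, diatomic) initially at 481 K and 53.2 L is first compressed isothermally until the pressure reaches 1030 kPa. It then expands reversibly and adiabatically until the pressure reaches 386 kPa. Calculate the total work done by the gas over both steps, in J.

-10300 J

P₁ = nRT₁/V₁ = 1.87×8.314×481/53.2 = 141 kPa.
Step 1 — Isothermal: T stays 481 K; PV = const ⇒ V₂ = 7.26 L, P₂ = 1030 kPa.
ΔU = 0 (ideal gas, T constant).
W = nRT ln(V₂/V₁) = 1.87×8.314×481×ln(0.136) = -14900 J.
Q = ΔU + W = -14900 J.
State after step 1: P = 1030 kPa, V = 7.26 L, T = 481 K.
Step 2 — Adiabatic: T₂/T₁ = (P₂/P₁)^((γ−1)/γ) ⇒ T₂ = 481×(0.375)^0.286 = 363 K; V₂ = 14.6 L.
ΔU = nCvΔT = 1.87×20.8×(363−481) = -4570 J.
Q = 0 for an adiabatic process, so W = −ΔU = 4570 J.
Net over both steps: W = -10300 J, Q = -14900 J, ΔU = -4570 J.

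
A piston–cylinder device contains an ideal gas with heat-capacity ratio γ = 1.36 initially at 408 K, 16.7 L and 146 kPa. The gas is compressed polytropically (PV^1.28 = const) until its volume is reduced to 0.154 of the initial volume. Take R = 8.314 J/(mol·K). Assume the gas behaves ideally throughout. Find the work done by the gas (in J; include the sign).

n = P₁V₁/(RT₁) = 146×16.7/(8.314×408) = 0.719 mol.
Polytropic n=1.28: T₂ = T₁(V₁/V₂)^(n−1) = 408×(6.49)^0.28 = 689 K; P₂ = P₁(V₁/V₂)^n = 1600 kPa.
W = (P₁V₁−P₂V₂)/(n−1) = (146×16.7−1600×2.57)/0.28 = -6000 J.

-6000 J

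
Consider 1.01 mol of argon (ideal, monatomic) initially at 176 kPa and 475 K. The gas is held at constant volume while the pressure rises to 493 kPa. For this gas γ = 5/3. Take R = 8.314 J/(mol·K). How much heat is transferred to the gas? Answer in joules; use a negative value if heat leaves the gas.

V₁ = nRT₁/P₁ = 1.01×8.314×475/176 = 22.7 L.
Isochoric: V stays 22.7 L; P/T = const ⇒ T₂ = 1330 K, P₂ = 493 kPa.
W = 0 (no volume change).
ΔU = nCvΔT = 1.01×12.5×(1330−475) = 10800 J.
Q = ΔU = 10800 J.

10800 J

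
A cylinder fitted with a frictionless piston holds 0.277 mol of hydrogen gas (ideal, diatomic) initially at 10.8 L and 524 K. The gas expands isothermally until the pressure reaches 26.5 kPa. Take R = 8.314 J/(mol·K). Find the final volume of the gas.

P₁ = nRT₁/V₁ = 0.277×8.314×524/10.8 = 112 kPa.
Isothermal: T stays 524 K; PV = const ⇒ V₂ = 45.5 L, P₂ = 26.5 kPa.

45.5 L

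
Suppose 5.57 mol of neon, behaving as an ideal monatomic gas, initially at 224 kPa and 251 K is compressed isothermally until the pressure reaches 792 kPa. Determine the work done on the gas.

V₁ = nRT₁/P₁ = 5.57×8.314×251/224 = 51.9 L.
Isothermal: T stays 251 K; PV = const ⇒ V₂ = 14.7 L, P₂ = 792 kPa.
W = nRT ln(V₂/V₁) = 5.57×8.314×251×ln(0.283) = -14700 J.
Work done on the gas = −W_by = 14700 J.

14700 J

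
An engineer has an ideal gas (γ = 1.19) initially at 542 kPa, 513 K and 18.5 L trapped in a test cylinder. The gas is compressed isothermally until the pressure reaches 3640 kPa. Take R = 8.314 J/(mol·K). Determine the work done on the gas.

19100 J

n = P₁V₁/(RT₁) = 542×18.5/(8.314×513) = 2.35 mol.
Isothermal: T stays 513 K; PV = const ⇒ V₂ = 2.75 L, P₂ = 3640 kPa.
W = nRT ln(V₂/V₁) = 2.35×8.314×513×ln(0.149) = -19100 J.
Work done on the gas = −W_by = 19100 J.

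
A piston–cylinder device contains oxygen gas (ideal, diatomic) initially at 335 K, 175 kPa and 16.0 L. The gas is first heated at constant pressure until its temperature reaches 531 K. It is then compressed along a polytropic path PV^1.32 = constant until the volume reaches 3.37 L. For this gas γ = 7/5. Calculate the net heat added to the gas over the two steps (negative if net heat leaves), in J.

3220 J

n = P₁V₁/(RT₁) = 175×16.0/(8.314×335) = 1.01 mol.
Step 1 — Isobaric: P stays 175 kPa; V/T = const ⇒ T₂ = 531 K, V₂ = 25.4 L.
W = PΔV = 175×(25.4−16.0) kPa·L = 1640 J.
ΔU = nCvΔT = 1.01×20.8×(531−335) = 4100 J.
Q = ΔU + W = nCpΔT = 5730 J.
State after step 1: P = 175 kPa, V = 25.4 L, T = 531 K.
Step 2 — Polytropic n=1.32: T₂ = T₁(V₁/V₂)^(n−1) = 531×(7.53)^0.32 = 1010 K; P₂ = P₁(V₁/V₂)^n = 2510 kPa.
W = (P₁V₁−P₂V₂)/(n−1) = (175×25.4−2510×3.37)/0.32 = -12600 J.
ΔU = nCvΔT = 1.01×20.8×(1010−531) = 10100 J.
Q = ΔU + W = -2520 J.
Net over both steps: W = -10900 J, Q = 3220 J, ΔU = 14200 J.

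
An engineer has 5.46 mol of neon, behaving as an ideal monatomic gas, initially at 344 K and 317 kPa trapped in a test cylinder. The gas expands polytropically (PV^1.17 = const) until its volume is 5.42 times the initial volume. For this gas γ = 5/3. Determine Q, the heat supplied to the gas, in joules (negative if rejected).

V₁ = nRT₁/P₁ = 5.46×8.314×344/317 = 49.3 L.
Polytropic n=1.17: T₂ = T₁(V₁/V₂)^(n−1) = 344×(0.185)^0.17 = 258 K; P₂ = P₁(V₁/V₂)^n = 43.9 kPa.
W = (P₁V₁−P₂V₂)/(n−1) = (317×49.3−43.9×267)/0.17 = 22900 J.
ΔU = nCvΔT = 5.46×12.5×(258−344) = -5850 J.
Q = ΔU + W = 17100 J.

17100 J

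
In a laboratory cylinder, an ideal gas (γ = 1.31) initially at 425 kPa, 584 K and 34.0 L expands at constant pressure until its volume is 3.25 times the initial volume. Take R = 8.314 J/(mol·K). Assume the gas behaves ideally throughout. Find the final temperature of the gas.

Isobaric: P stays 425 kPa; V/T = const ⇒ T₂ = 1900 K, V₂ = 110 L.

1900 K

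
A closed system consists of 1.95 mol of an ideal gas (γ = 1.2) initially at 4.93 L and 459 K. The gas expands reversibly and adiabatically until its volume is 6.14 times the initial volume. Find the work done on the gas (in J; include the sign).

-11300 J

P₁ = nRT₁/V₁ = 1.95×8.314×459/4.93 = 1510 kPa.
Adiabatic: TV^(γ−1) = const ⇒ T₂ = 459×(0.163)^0.200 = 319 K; PV^γ = const ⇒ P₂ = 171 kPa.
ΔU = nCvΔT = 1.95×41.6×(319−459) = -11300 J.
Q = 0 for an adiabatic process, so W = −ΔU = 11300 J.
Work done on the gas = −W_by = -11300 J.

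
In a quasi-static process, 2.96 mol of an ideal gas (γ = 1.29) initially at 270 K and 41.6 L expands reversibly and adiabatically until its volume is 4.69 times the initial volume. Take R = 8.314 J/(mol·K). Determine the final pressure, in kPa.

P₁ = nRT₁/V₁ = 2.96×8.314×270/41.6 = 160 kPa.
Adiabatic: TV^(γ−1) = const ⇒ T₂ = 270×(0.213)^0.290 = 172 K; PV^γ = const ⇒ P₂ = 21.8 kPa.

21.8 kPa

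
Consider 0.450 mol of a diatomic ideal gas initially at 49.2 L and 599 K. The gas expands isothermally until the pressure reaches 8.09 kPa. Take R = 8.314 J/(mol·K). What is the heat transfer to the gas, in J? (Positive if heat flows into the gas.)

3870 J

P₁ = nRT₁/V₁ = 0.450×8.314×599/49.2 = 45.5 kPa.
Isothermal: T stays 599 K; PV = const ⇒ V₂ = 277 L, P₂ = 8.09 kPa.
ΔU = 0 (ideal gas, T constant).
W = nRT ln(V₂/V₁) = 0.450×8.314×599×ln(5.63) = 3870 J.
Q = ΔU + W = 3870 J.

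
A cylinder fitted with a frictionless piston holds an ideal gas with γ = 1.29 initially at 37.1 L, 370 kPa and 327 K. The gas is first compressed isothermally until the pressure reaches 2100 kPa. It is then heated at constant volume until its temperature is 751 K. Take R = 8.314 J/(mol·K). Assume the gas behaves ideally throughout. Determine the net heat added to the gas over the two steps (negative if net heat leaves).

37500 J

n = P₁V₁/(RT₁) = 370×37.1/(8.314×327) = 5.05 mol.
Step 1 — Isothermal: T stays 327 K; PV = const ⇒ V₂ = 6.54 L, P₂ = 2100 kPa.
ΔU = 0 (ideal gas, T constant).
W = nRT ln(V₂/V₁) = 5.05×8.314×327×ln(0.176) = -23800 J.
Q = ΔU + W = -23800 J.
State after step 1: P = 2100 kPa, V = 6.54 L, T = 327 K.
Step 2 — Isochoric: V stays 6.54 L; P/T = const ⇒ T₂ = 751 K, P₂ = 4820 kPa.
W = 0 (no volume change).
ΔU = nCvΔT = 5.05×28.7×(751−327) = 61400 J.
Q = ΔU = 61400 J.
Net over both steps: W = -23800 J, Q = 37500 J, ΔU = 61400 J.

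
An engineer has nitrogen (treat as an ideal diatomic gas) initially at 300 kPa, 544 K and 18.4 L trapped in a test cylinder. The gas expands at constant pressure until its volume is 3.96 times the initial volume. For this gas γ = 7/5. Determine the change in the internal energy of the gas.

40800 J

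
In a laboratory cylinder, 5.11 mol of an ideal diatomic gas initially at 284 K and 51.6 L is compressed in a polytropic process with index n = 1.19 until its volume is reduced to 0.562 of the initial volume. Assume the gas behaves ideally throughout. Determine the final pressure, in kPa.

464 kPa

P₁ = nRT₁/V₁ = 5.11×8.314×284/51.6 = 234 kPa.
Polytropic n=1.19: T₂ = T₁(V₁/V₂)^(n−1) = 284×(1.78)^0.19 = 317 K; P₂ = P₁(V₁/V₂)^n = 464 kPa.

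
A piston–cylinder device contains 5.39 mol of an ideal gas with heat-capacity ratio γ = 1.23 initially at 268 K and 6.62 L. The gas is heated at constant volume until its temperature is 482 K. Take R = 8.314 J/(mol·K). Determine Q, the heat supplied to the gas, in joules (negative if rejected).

41700 J

P₁ = nRT₁/V₁ = 5.39×8.314×268/6.62 = 1810 kPa.
Isochoric: V stays 6.62 L; P/T = const ⇒ T₂ = 482 K, P₂ = 3260 kPa.
W = 0 (no volume change).
ΔU = nCvΔT = 5.39×36.1×(482−268) = 41700 J.
Q = ΔU = 41700 J.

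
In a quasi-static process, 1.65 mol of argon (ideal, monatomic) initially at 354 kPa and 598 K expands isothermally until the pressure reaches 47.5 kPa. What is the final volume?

173 L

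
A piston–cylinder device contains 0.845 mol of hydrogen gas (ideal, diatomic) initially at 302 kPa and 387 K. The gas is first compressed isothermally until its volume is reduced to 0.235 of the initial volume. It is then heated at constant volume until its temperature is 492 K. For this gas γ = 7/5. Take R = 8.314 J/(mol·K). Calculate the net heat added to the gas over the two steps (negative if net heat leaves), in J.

V₁ = nRT₁/P₁ = 0.845×8.314×387/302 = 9.00 L.
Step 1 — Isothermal: T stays 387 K; PV = const ⇒ V₂ = 2.12 L, P₂ = 1290 kPa.
ΔU = 0 (ideal gas, T constant).
W = nRT ln(V₂/V₁) = 0.845×8.314×387×ln(0.235) = -3940 J.
Q = ΔU + W = -3940 J.
State after step 1: P = 1290 kPa, V = 2.12 L, T = 387 K.
Step 2 — Isochoric: V stays 2.12 L; P/T = const ⇒ T₂ = 492 K, P₂ = 1630 kPa.
W = 0 (no volume change).
ΔU = nCvΔT = 0.845×20.8×(492−387) = 1840 J.
Q = ΔU = 1840 J.
Net over both steps: W = -3940 J, Q = -2090 J, ΔU = 1840 J.

-2090 J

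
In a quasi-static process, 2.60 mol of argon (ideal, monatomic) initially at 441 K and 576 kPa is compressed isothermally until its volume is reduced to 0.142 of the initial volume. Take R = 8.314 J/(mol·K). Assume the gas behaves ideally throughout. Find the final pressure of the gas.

V₁ = nRT₁/P₁ = 2.60×8.314×441/576 = 16.6 L.
Isothermal: T stays 441 K; PV = const ⇒ V₂ = 2.35 L, P₂ = 4060 kPa.

4060 kPa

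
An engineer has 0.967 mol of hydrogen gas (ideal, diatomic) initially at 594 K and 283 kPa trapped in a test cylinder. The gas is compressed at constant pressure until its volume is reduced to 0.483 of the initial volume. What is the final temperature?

287 K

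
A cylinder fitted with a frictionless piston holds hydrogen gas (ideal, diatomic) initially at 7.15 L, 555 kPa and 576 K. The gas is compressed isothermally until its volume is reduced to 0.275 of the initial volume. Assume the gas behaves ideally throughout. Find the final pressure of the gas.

Isothermal: T stays 576 K; PV = const ⇒ V₂ = 1.97 L, P₂ = 2020 kPa.

2020 kPa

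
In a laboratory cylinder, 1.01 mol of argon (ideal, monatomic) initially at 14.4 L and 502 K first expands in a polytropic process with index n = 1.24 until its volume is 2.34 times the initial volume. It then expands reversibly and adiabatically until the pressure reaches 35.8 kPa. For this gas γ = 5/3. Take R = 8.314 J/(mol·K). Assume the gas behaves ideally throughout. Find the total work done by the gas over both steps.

5010 J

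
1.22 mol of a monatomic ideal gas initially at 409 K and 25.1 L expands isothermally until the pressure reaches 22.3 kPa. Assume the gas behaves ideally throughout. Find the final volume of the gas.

186 L

P₁ = nRT₁/V₁ = 1.22×8.314×409/25.1 = 165 kPa.
Isothermal: T stays 409 K; PV = const ⇒ V₂ = 186 L, P₂ = 22.3 kPa.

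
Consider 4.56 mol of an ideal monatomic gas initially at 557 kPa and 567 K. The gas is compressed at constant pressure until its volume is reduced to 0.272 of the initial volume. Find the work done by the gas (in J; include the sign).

-15600 J

V₁ = nRT₁/P₁ = 4.56×8.314×567/557 = 38.6 L.
Isobaric: P stays 557 kPa; V/T = const ⇒ T₂ = 154 K, V₂ = 10.5 L.
W = PΔV = 557×(10.5−38.6) kPa·L = -15600 J.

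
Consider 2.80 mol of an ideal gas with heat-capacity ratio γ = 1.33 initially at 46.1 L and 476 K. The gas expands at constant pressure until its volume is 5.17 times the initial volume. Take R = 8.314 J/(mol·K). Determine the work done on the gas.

P₁ = nRT₁/V₁ = 2.80×8.314×476/46.1 = 240 kPa.
Isobaric: P stays 240 kPa; V/T = const ⇒ T₂ = 2460 K, V₂ = 238 L.
W = PΔV = 240×(238−46.1) kPa·L = 46200 J.
Work done on the gas = −W_by = -46200 J.

-46200 J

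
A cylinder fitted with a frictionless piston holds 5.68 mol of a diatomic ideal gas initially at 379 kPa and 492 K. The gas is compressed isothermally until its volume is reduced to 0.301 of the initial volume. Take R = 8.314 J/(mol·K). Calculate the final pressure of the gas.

1260 kPa

V₁ = nRT₁/P₁ = 5.68×8.314×492/379 = 61.3 L.
Isothermal: T stays 492 K; PV = const ⇒ V₂ = 18.5 L, P₂ = 1260 kPa.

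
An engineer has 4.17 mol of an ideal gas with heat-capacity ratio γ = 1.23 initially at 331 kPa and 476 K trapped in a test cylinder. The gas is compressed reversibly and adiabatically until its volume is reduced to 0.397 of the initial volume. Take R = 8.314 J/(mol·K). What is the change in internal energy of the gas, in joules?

17000 J

V₁ = nRT₁/P₁ = 4.17×8.314×476/331 = 49.9 L.
Adiabatic: TV^(γ−1) = const ⇒ T₂ = 476×(2.52)^0.230 = 589 K; PV^γ = const ⇒ P₂ = 1030 kPa.
For an ideal gas ΔU = nCvΔT with Cv = R/(γ−1) = 36.1 J/(mol·K).
ΔU = 4.17×36.1×(589−476) = 17000 J.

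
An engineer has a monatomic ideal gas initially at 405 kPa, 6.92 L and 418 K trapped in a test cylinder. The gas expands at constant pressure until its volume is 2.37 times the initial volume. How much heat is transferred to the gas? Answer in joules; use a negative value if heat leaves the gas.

n = P₁V₁/(RT₁) = 405×6.92/(8.314×418) = 0.806 mol.
Isobaric: P stays 405 kPa; V/T = const ⇒ T₂ = 991 K, V₂ = 16.4 L.
W = PΔV = 405×(16.4−6.92) kPa·L = 3840 J.
ΔU = nCvΔT = 0.806×12.5×(991−418) = 5760 J.
Q = ΔU + W = nCpΔT = 9600 J.

9600 J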